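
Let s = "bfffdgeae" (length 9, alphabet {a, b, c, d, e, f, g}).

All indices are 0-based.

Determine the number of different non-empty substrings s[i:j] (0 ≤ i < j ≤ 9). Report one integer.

41

rank→(start, suffix):
  0 → (7, 'ae')
  1 → (0, 'bfffdgeae')
  2 → (4, 'dgeae')
  3 → (8, 'e')
  4 → (6, 'eae')
  5 → (3, 'fdgeae')
  6 → (2, 'ffdgeae')
  7 → (1, 'fffdgeae')
  8 → (5, 'geae')

SA = [7, 0, 4, 8, 6, 3, 2, 1, 5]
i: (SA[i-1],SA[i]) lcp shared
  1: (7,0) 0 ''
  2: (0,4) 0 ''
  3: (4,8) 0 ''
  4: (8,6) 1 'e'
  5: (6,3) 0 ''
  6: (3,2) 1 'f'
  7: (2,1) 2 'ff'
  8: (1,5) 0 ''

n(n+1)/2 = 9·10/2 = 45
Σ LCP = 0 + 0 + 0 + 0 + 1 + 0 + 1 + 2 + 0 = 4
distinct = 45 − 4 = 41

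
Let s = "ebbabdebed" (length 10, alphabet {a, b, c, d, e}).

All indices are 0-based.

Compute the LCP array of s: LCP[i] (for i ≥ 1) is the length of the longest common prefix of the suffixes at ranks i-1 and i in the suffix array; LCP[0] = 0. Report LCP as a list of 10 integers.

sorted suffixes:
  #0 SA[0]=3  'abdebed'
  #1 SA[1]=2  'babdebed'
  #2 SA[2]=1  'bbabdebed'
  #3 SA[3]=4  'bdebed'
  #4 SA[4]=7  'bed'
  #5 SA[5]=9  'd'
  #6 SA[6]=5  'debed'
  #7 SA[7]=0  'ebbabdebed'
  #8 SA[8]=6  'ebed'
  #9 SA[9]=8  'ed'

SA = [3, 2, 1, 4, 7, 9, 5, 0, 6, 8]
[i] adj suffixes → lcp
  [1] 3/2 → 0 ('')
  [2] 2/1 → 1 ('b')
  [3] 1/4 → 1 ('b')
  [4] 4/7 → 1 ('b')
  [5] 7/9 → 0 ('')
  [6] 9/5 → 1 ('d')
  [7] 5/0 → 0 ('')
  [8] 0/6 → 2 ('eb')
  [9] 6/8 → 1 ('e')

[0, 0, 1, 1, 1, 0, 1, 0, 2, 1]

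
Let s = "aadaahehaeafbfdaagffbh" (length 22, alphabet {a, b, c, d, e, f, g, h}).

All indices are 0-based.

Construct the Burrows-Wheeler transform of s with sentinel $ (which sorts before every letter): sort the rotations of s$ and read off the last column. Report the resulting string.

h$ddaheaafffaahafbgabea

rank  rotation                 last
    0  $aadaahehaeafbfdaagffbh  h
    1  aadaahehaeafbfdaagffbh$  $
    2  aagffbh$aadaahehaeafbfd  d
    3  aahehaeafbfdaagffbh$aad  d
    4  adaahehaeafbfdaagffbh$a  a
    5  aeafbfdaagffbh$aadaaheh  h
    6  afbfdaagffbh$aadaahehae  e
    7  agffbh$aadaahehaeafbfda  a
    8  ahehaeafbfdaagffbh$aada  a
    9  bfdaagffbh$aadaahehaeaf  f
   10  bh$aadaahehaeafbfdaagff  f
   11  daagffbh$aadaahehaeafbf  f
   12  daahehaeafbfdaagffbh$aa  a
   13  eafbfdaagffbh$aadaaheha  a
   14  ehaeafbfdaagffbh$aadaah  h
   15  fbfdaagffbh$aadaahehaea  a
   16  fbh$aadaahehaeafbfdaagf  f
   17  fdaagffbh$aadaahehaeafb  b
   18  ffbh$aadaahehaeafbfdaag  g
   19  gffbh$aadaahehaeafbfdaa  a
   20  h$aadaahehaeafbfdaagffb  b
   21  haeafbfdaagffbh$aadaahe  e
   22  hehaeafbfdaagffbh$aadaa  a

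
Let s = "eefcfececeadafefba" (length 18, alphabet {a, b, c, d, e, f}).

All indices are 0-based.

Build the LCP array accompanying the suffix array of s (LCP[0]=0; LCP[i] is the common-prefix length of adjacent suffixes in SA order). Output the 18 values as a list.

rank | idx | suffix
   0 |  17 | a
   1 |  10 | adafefba
   2 |  12 | afefba
   3 |  16 | ba
   4 |   8 | ceadafefba
   5 |   6 | ceceadafefba
   6 |   3 | cfececeadafefba
   7 |  11 | dafefba
   8 |   9 | eadafefba
   9 |   7 | eceadafefba
  10 |   5 | ececeadafefba
  11 |   0 | eefcfececeadafefba
  12 |  14 | efba
  13 |   1 | efcfececeadafefba
  14 |  15 | fba
  15 |   2 | fcfececeadafefba
  16 |   4 | fececeadafefba
  17 |  13 | fefba

SA = [17, 10, 12, 16, 8, 6, 3, 11, 9, 7, 5, 0, 14, 1, 15, 2, 4, 13]
i: (SA[i-1],SA[i]) lcp shared
  1: (17,10) 1 'a'
  2: (10,12) 1 'a'
  3: (12,16) 0 ''
  4: (16,8) 0 ''
  5: (8,6) 2 'ce'
  6: (6,3) 1 'c'
  7: (3,11) 0 ''
  8: (11,9) 0 ''
  9: (9,7) 1 'e'
  10: (7,5) 3 'ece'
  11: (5,0) 1 'e'
  12: (0,14) 1 'e'
  13: (14,1) 2 'ef'
  14: (1,15) 0 ''
  15: (15,2) 1 'f'
  16: (2,4) 1 'f'
  17: (4,13) 2 'fe'

[0, 1, 1, 0, 0, 2, 1, 0, 0, 1, 3, 1, 1, 2, 0, 1, 1, 2]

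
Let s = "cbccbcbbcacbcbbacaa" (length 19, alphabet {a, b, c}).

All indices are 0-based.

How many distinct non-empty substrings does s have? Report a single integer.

157

sorted suffixes:
  #0 SA[0]=18  'a'
  #1 SA[1]=17  'aa'
  #2 SA[2]=15  'acaa'
  #3 SA[3]=9  'acbcbbacaa'
  #4 SA[4]=14  'bacaa'
  #5 SA[5]=13  'bbacaa'
  #6 SA[6]=6  'bbcacbcbbacaa'
  #7 SA[7]=7  'bcacbcbbacaa'
  #8 SA[8]=11  'bcbbacaa'
  #9 SA[9]=4  'bcbbcacbcbbacaa'
  #10 SA[10]=1  'bccbcbbcacbcbbacaa'
  #11 SA[11]=16  'caa'
  #12 SA[12]=8  'cacbcbbacaa'
  #13 SA[13]=12  'cbbacaa'
  #14 SA[14]=5  'cbbcacbcbbacaa'
  #15 SA[15]=10  'cbcbbacaa'
  #16 SA[16]=3  'cbcbbcacbcbbacaa'
  #17 SA[17]=0  'cbccbcbbcacbcbbacaa'
  #18 SA[18]=2  'ccbcbbcacbcbbacaa'

SA = [18, 17, 15, 9, 14, 13, 6, 7, 11, 4, 1, 16, 8, 12, 5, 10, 3, 0, 2]
i: (SA[i-1],SA[i]) lcp shared
  1: (18,17) 1 'a'
  2: (17,15) 1 'a'
  3: (15,9) 2 'ac'
  4: (9,14) 0 ''
  5: (14,13) 1 'b'
  6: (13,6) 2 'bb'
  7: (6,7) 1 'b'
  8: (7,11) 2 'bc'
  9: (11,4) 4 'bcbb'
  10: (4,1) 2 'bc'
  11: (1,16) 0 ''
  12: (16,8) 2 'ca'
  13: (8,12) 1 'c'
  14: (12,5) 3 'cbb'
  15: (5,10) 2 'cb'
  16: (10,3) 5 'cbcbb'
  17: (3,0) 3 'cbc'
  18: (0,2) 1 'c'

n(n+1)/2 = 19·20/2 = 190
Σ LCP = 0 + 1 + 1 + 2 + 0 + 1 + 2 + 1 + 2 + 4 + 2 + 0 + 2 + 1 + 3 + 2 + 5 + 3 + 1 = 33
distinct = 190 − 33 = 157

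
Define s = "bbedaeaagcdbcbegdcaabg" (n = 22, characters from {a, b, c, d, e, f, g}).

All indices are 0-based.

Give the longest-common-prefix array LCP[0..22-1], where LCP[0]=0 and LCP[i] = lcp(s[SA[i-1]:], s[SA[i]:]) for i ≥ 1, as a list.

[0, 2, 1, 1, 1, 0, 1, 1, 2, 1, 0, 1, 1, 0, 1, 1, 0, 1, 1, 0, 1, 1]

rank→(start, suffix):
  0 → (18, 'aabg')
  1 → (6, 'aagcdbcbegdcaabg')
  2 → (19, 'abg')
  3 → (4, 'aeaagcdbcbegdcaabg')
  4 → (7, 'agcdbcbegdcaabg')
  5 → (0, 'bbedaeaagcdbcbegdcaabg')
  6 → (11, 'bcbegdcaabg')
  7 → (1, 'bedaeaagcdbcbegdcaabg')
  8 → (13, 'begdcaabg')
  9 → (20, 'bg')
  10 → (17, 'caabg')
  11 → (12, 'cbegdcaabg')
  12 → (9, 'cdbcbegdcaabg')
  13 → (3, 'daeaagcdbcbegdcaabg')
  14 → (10, 'dbcbegdcaabg')
  15 → (16, 'dcaabg')
  16 → (5, 'eaagcdbcbegdcaabg')
  17 → (2, 'edaeaagcdbcbegdcaabg')
  18 → (14, 'egdcaabg')
  19 → (21, 'g')
  20 → (8, 'gcdbcbegdcaabg')
  21 → (15, 'gdcaabg')

SA = [18, 6, 19, 4, 7, 0, 11, 1, 13, 20, 17, 12, 9, 3, 10, 16, 5, 2, 14, 21, 8, 15]
rank  pair      lcp
   1  s[18:],s[6:]  2  'aa'
   2  s[6:],s[19:]  1  'a'
   3  s[19:],s[4:]  1  'a'
   4  s[4:],s[7:]  1  'a'
   5  s[7:],s[0:]  0  ''
   6  s[0:],s[11:]  1  'b'
   7  s[11:],s[1:]  1  'b'
   8  s[1:],s[13:]  2  'be'
   9  s[13:],s[20:]  1  'b'
  10  s[20:],s[17:]  0  ''
  11  s[17:],s[12:]  1  'c'
  12  s[12:],s[9:]  1  'c'
  13  s[9:],s[3:]  0  ''
  14  s[3:],s[10:]  1  'd'
  15  s[10:],s[16:]  1  'd'
  16  s[16:],s[5:]  0  ''
  17  s[5:],s[2:]  1  'e'
  18  s[2:],s[14:]  1  'e'
  19  s[14:],s[21:]  0  ''
  20  s[21:],s[8:]  1  'g'
  21  s[8:],s[15:]  1  'g'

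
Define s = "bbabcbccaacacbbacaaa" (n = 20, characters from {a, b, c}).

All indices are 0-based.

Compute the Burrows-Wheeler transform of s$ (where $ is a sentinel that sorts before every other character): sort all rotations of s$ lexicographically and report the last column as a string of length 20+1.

aaaccbbacbb$cacacaabb

rank  rotation               last
    0  $bbabcbccaacacbbacaaa  a
    1  a$bbabcbccaacacbbacaa  a
    2  aa$bbabcbccaacacbbaca  a
    3  aaa$bbabcbccaacacbbac  c
    4  aacacbbacaaa$bbabcbcc  c
    5  abcbccaacacbbacaaa$bb  b
    6  acaaa$bbabcbccaacacbb  b
    7  acacbbacaaa$bbabcbcca  a
    8  acbbacaaa$bbabcbccaac  c
    9  babcbccaacacbbacaaa$b  b
   10  bacaaa$bbabcbccaacacb  b
   11  bbabcbccaacacbbacaaa$  $
   12  bbacaaa$bbabcbccaacac  c
   13  bcbccaacacbbacaaa$bba  a
   14  bccaacacbbacaaa$bbabc  c
   15  caaa$bbabcbccaacacbba  a
   16  caacacbbacaaa$bbabcbc  c
   17  cacbbacaaa$bbabcbccaa  a
   18  cbbacaaa$bbabcbccaaca  a
   19  cbccaacacbbacaaa$bbab  b
   20  ccaacacbbacaaa$bbabcb  b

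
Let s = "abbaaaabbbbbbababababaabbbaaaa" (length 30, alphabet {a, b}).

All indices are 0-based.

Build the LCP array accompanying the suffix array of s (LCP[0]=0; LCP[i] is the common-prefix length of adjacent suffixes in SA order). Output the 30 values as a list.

[0, 1, 2, 3, 4, 3, 2, 5, 1, 3, 5, 7, 2, 3, 4, 0, 5, 3, 2, 4, 6, 8, 1, 6, 3, 2, 4, 3, 4, 5]

rank | idx | suffix
   0 |  29 | a
   1 |  28 | aa
   2 |  27 | aaa
   3 |  26 | aaaa
   4 |   3 | aaaabbbbbbababababaabbbaaaa
   5 |   4 | aaabbbbbbababababaabbbaaaa
   6 |  21 | aabbbaaaa
   7 |   5 | aabbbbbbababababaabbbaaaa
   8 |  19 | abaabbbaaaa
   9 |  17 | ababaabbbaaaa
  10 |  15 | abababaabbbaaaa
  11 |  13 | ababababaabbbaaaa
  12 |   0 | abbaaaabbbbbbababababaabbbaaaa
  13 |  22 | abbbaaaa
  14 |   6 | abbbbbbababababaabbbaaaa
  15 |  25 | baaaa
  16 |   2 | baaaabbbbbbababababaabbbaaaa
  17 |  20 | baabbbaaaa
  18 |  18 | babaabbbaaaa
  19 |  16 | bababaabbbaaaa
  20 |  14 | babababaabbbaaaa
  21 |  12 | bababababaabbbaaaa
  22 |  24 | bbaaaa
  23 |   1 | bbaaaabbbbbbababababaabbbaaaa
  24 |  11 | bbababababaabbbaaaa
  25 |  23 | bbbaaaa
  26 |  10 | bbbababababaabbbaaaa
  27 |   9 | bbbbababababaabbbaaaa
  28 |   8 | bbbbbababababaabbbaaaa
  29 |   7 | bbbbbbababababaabbbaaaa

SA = [29, 28, 27, 26, 3, 4, 21, 5, 19, 17, 15, 13, 0, 22, 6, 25, 2, 20, 18, 16, 14, 12, 24, 1, 11, 23, 10, 9, 8, 7]
[i] adj suffixes → lcp
  [1] 29/28 → 1 ('a')
  [2] 28/27 → 2 ('aa')
  [3] 27/26 → 3 ('aaa')
  [4] 26/3 → 4 ('aaaa')
  [5] 3/4 → 3 ('aaa')
  [6] 4/21 → 2 ('aa')
  [7] 21/5 → 5 ('aabbb')
  [8] 5/19 → 1 ('a')
  [9] 19/17 → 3 ('aba')
  [10] 17/15 → 5 ('ababa')
  [11] 15/13 → 7 ('abababa')
  [12] 13/0 → 2 ('ab')
  [13] 0/22 → 3 ('abb')
  [14] 22/6 → 4 ('abbb')
  [15] 6/25 → 0 ('')
  [16] 25/2 → 5 ('baaaa')
  [17] 2/20 → 3 ('baa')
  [18] 20/18 → 2 ('ba')
  [19] 18/16 → 4 ('baba')
  [20] 16/14 → 6 ('bababa')
  [21] 14/12 → 8 ('babababa')
  [22] 12/24 → 1 ('b')
  [23] 24/1 → 6 ('bbaaaa')
  [24] 1/11 → 3 ('bba')
  [25] 11/23 → 2 ('bb')
  [26] 23/10 → 4 ('bbba')
  [27] 10/9 → 3 ('bbb')
  [28] 9/8 → 4 ('bbbb')
  [29] 8/7 → 5 ('bbbbb')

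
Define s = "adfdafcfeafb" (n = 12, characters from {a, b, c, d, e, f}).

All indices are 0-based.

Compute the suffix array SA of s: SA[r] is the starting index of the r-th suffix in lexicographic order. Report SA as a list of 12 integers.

[0, 9, 4, 11, 6, 3, 1, 8, 10, 5, 2, 7]

rank | idx | suffix
   0 |   0 | adfdafcfeafb
   1 |   9 | afb
   2 |   4 | afcfeafb
   3 |  11 | b
   4 |   6 | cfeafb
   5 |   3 | dafcfeafb
   6 |   1 | dfdafcfeafb
   7 |   8 | eafb
   8 |  10 | fb
   9 |   5 | fcfeafb
  10 |   2 | fdafcfeafb
  11 |   7 | feafb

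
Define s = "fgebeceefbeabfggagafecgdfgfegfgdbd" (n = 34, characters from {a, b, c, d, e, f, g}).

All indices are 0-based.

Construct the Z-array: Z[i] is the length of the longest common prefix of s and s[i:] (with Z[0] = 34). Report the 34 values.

[34, 0, 0, 0, 0, 0, 0, 0, 1, 0, 0, 0, 0, 2, 0, 0, 0, 0, 0, 1, 0, 0, 0, 0, 2, 0, 1, 0, 0, 2, 0, 0, 0, 0]

Z[0]=34
i=1: outside box; Z[1]=0
i=2: outside box; Z[2]=0
i=3: outside box; Z[3]=0
i=4: outside box; Z[4]=0
i=5: outside box; Z[5]=0
i=6: outside box; Z[6]=0
i=7: outside box; Z[7]=0
i=8: outside box; Z[8]=1 scan→box=[8,9)
i=9: outside box; Z[9]=0
i=10: outside box; Z[10]=0
i=11: outside box; Z[11]=0
i=12: outside box; Z[12]=0
i=13: outside box; Z[13]=2 scan→box=[13,15)
i=14: min(r-i=1, Z[1]=0)=0; Z[14]=0
i=15: outside box; Z[15]=0
i=16: outside box; Z[16]=0
i=17: outside box; Z[17]=0
i=18: outside box; Z[18]=0
i=19: outside box; Z[19]=1 scan→box=[19,20)
i=20: outside box; Z[20]=0
i=21: outside box; Z[21]=0
i=22: outside box; Z[22]=0
i=23: outside box; Z[23]=0
i=24: outside box; Z[24]=2 scan→box=[24,26)
i=25: min(r-i=1, Z[1]=0)=0; Z[25]=0
i=26: outside box; Z[26]=1 scan→box=[26,27)
i=27: outside box; Z[27]=0
i=28: outside box; Z[28]=0
i=29: outside box; Z[29]=2 scan→box=[29,31)
i=30: min(r-i=1, Z[1]=0)=0; Z[30]=0
i=31: outside box; Z[31]=0
i=32: outside box; Z[32]=0
i=33: outside box; Z[33]=0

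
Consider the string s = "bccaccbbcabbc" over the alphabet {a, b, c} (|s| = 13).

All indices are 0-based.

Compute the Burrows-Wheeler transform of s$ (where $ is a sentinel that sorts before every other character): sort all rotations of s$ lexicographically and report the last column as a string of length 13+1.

cccacbb$bbccba

rank  rotation        last
    0  $bccaccbbcabbc  c
    1  abbc$bccaccbbc  c
    2  accbbcabbc$bcc  c
    3  bbc$bccaccbbca  a
    4  bbcabbc$bccacc  c
    5  bc$bccaccbbcab  b
    6  bcabbc$bccaccb  b
    7  bccaccbbcabbc$  $
    8  c$bccaccbbcabb  b
    9  cabbc$bccaccbb  b
   10  caccbbcabbc$bc  c
   11  cbbcabbc$bccac  c
   12  ccaccbbcabbc$b  b
   13  ccbbcabbc$bcca  a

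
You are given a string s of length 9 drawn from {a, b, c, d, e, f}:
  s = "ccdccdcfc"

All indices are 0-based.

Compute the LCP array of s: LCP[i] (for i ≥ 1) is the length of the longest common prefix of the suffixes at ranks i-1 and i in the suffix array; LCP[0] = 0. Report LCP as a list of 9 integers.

sorted suffixes:
  #0 SA[0]=8  'c'
  #1 SA[1]=0  'ccdccdcfc'
  #2 SA[2]=3  'ccdcfc'
  #3 SA[3]=1  'cdccdcfc'
  #4 SA[4]=4  'cdcfc'
  #5 SA[5]=6  'cfc'
  #6 SA[6]=2  'dccdcfc'
  #7 SA[7]=5  'dcfc'
  #8 SA[8]=7  'fc'

SA = [8, 0, 3, 1, 4, 6, 2, 5, 7]
[i] adj suffixes → lcp
  [1] 8/0 → 1 ('c')
  [2] 0/3 → 4 ('ccdc')
  [3] 3/1 → 1 ('c')
  [4] 1/4 → 3 ('cdc')
  [5] 4/6 → 1 ('c')
  [6] 6/2 → 0 ('')
  [7] 2/5 → 2 ('dc')
  [8] 5/7 → 0 ('')

[0, 1, 4, 1, 3, 1, 0, 2, 0]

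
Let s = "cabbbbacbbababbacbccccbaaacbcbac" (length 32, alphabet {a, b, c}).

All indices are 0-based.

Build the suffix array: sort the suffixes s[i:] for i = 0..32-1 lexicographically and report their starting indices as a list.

rank | idx | suffix
   0 |  23 | aaacbcbac
   1 |  24 | aacbcbac
   2 |  10 | ababbacbccccbaaacbcbac
   3 |  12 | abbacbccccbaaacbcbac
   4 |   1 | abbbbacbbababbacbccccbaaacbcbac
   5 |  30 | ac
   6 |   6 | acbbababbacbccccbaaacbcbac
   7 |  25 | acbcbac
   8 |  15 | acbccccbaaacbcbac
   9 |  22 | baaacbcbac
  10 |   9 | bababbacbccccbaaacbcbac
  11 |  11 | babbacbccccbaaacbcbac
  12 |  29 | bac
  13 |   5 | bacbbababbacbccccbaaacbcbac
  14 |  14 | bacbccccbaaacbcbac
  15 |   8 | bbababbacbccccbaaacbcbac
  16 |   4 | bbacbbababbacbccccbaaacbcbac
  17 |  13 | bbacbccccbaaacbcbac
  18 |   3 | bbbacbbababbacbccccbaaacbcbac
  19 |   2 | bbbbacbbababbacbccccbaaacbcbac
  20 |  27 | bcbac
  21 |  17 | bccccbaaacbcbac
  22 |  31 | c
  23 |   0 | cabbbbacbbababbacbccccbaaacbcbac
  24 |  21 | cbaaacbcbac
  25 |  28 | cbac
  26 |   7 | cbbababbacbccccbaaacbcbac
  27 |  26 | cbcbac
  28 |  16 | cbccccbaaacbcbac
  29 |  20 | ccbaaacbcbac
  30 |  19 | cccbaaacbcbac
  31 |  18 | ccccbaaacbcbac

[23, 24, 10, 12, 1, 30, 6, 25, 15, 22, 9, 11, 29, 5, 14, 8, 4, 13, 3, 2, 27, 17, 31, 0, 21, 28, 7, 26, 16, 20, 19, 18]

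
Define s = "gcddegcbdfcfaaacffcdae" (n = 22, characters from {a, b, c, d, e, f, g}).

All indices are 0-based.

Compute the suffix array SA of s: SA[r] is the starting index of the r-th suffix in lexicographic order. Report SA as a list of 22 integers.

sorted suffixes:
  #0 SA[0]=12  'aaacffcdae'
  #1 SA[1]=13  'aacffcdae'
  #2 SA[2]=14  'acffcdae'
  #3 SA[3]=20  'ae'
  #4 SA[4]=7  'bdfcfaaacffcdae'
  #5 SA[5]=6  'cbdfcfaaacffcdae'
  #6 SA[6]=18  'cdae'
  #7 SA[7]=1  'cddegcbdfcfaaacffcdae'
  #8 SA[8]=10  'cfaaacffcdae'
  #9 SA[9]=15  'cffcdae'
  #10 SA[10]=19  'dae'
  #11 SA[11]=2  'ddegcbdfcfaaacffcdae'
  #12 SA[12]=3  'degcbdfcfaaacffcdae'
  #13 SA[13]=8  'dfcfaaacffcdae'
  #14 SA[14]=21  'e'
  #15 SA[15]=4  'egcbdfcfaaacffcdae'
  #16 SA[16]=11  'faaacffcdae'
  #17 SA[17]=17  'fcdae'
  #18 SA[18]=9  'fcfaaacffcdae'
  #19 SA[19]=16  'ffcdae'
  #20 SA[20]=5  'gcbdfcfaaacffcdae'
  #21 SA[21]=0  'gcddegcbdfcfaaacffcdae'

[12, 13, 14, 20, 7, 6, 18, 1, 10, 15, 19, 2, 3, 8, 21, 4, 11, 17, 9, 16, 5, 0]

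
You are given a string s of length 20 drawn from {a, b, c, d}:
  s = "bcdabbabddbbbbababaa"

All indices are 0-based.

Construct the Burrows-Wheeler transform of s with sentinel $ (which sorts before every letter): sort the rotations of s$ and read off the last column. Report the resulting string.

rank  rotation               last
    0  $bcdabbabddbbbbababaa  a
    1  a$bcdabbabddbbbbababa  a
    2  aa$bcdabbabddbbbbabab  b
    3  abaa$bcdabbabddbbbbab  b
    4  ababaa$bcdabbabddbbbb  b
    5  abbabddbbbbababaa$bcd  d
    6  abddbbbbababaa$bcdabb  b
    7  baa$bcdabbabddbbbbaba  a
    8  babaa$bcdabbabddbbbba  a
    9  bababaa$bcdabbabddbbb  b
   10  babddbbbbababaa$bcdab  b
   11  bbababaa$bcdabbabddbb  b
   12  bbabddbbbbababaa$bcda  a
   13  bbbababaa$bcdabbabddb  b
   14  bbbbababaa$bcdabbabdd  d
   15  bcdabbabddbbbbababaa$  $
   16  bddbbbbababaa$bcdabba  a
   17  cdabbabddbbbbababaa$b  b
   18  dabbabddbbbbababaa$bc  c
   19  dbbbbababaa$bcdabbabd  d
   20  ddbbbbababaa$bcdabbab  b

aabbbdbaabbbabd$abcdb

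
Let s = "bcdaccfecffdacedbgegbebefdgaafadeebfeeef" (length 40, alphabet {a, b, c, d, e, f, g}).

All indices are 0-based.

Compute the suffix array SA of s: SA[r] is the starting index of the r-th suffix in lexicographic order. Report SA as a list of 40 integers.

[27, 3, 12, 30, 28, 0, 20, 22, 34, 16, 4, 1, 13, 5, 8, 2, 11, 15, 31, 25, 21, 33, 7, 14, 32, 36, 37, 38, 23, 18, 39, 29, 10, 24, 6, 35, 9, 26, 19, 17]

rank | idx | suffix
   0 |  27 | aafadeebfeeef
   1 |   3 | accfecffdacedbgegbebefdgaafadeebfeeef
   2 |  12 | acedbgegbebefdgaafadeebfeeef
   3 |  30 | adeebfeeef
   4 |  28 | afadeebfeeef
   5 |   0 | bcdaccfecffdacedbgegbebefdgaafadeebfeeef
   6 |  20 | bebefdgaafadeebfeeef
   7 |  22 | befdgaafadeebfeeef
   8 |  34 | bfeeef
   9 |  16 | bgegbebefdgaafadeebfeeef
  10 |   4 | ccfecffdacedbgegbebefdgaafadeebfeeef
  11 |   1 | cdaccfecffdacedbgegbebefdgaafadeebfeeef
  12 |  13 | cedbgegbebefdgaafadeebfeeef
  13 |   5 | cfecffdacedbgegbebefdgaafadeebfeeef
  14 |   8 | cffdacedbgegbebefdgaafadeebfeeef
  15 |   2 | daccfecffdacedbgegbebefdgaafadeebfeeef
  16 |  11 | dacedbgegbebefdgaafadeebfeeef
  17 |  15 | dbgegbebefdgaafadeebfeeef
  18 |  31 | deebfeeef
  19 |  25 | dgaafadeebfeeef
  20 |  21 | ebefdgaafadeebfeeef
  21 |  33 | ebfeeef
  22 |   7 | ecffdacedbgegbebefdgaafadeebfeeef
  23 |  14 | edbgegbebefdgaafadeebfeeef
  24 |  32 | eebfeeef
  25 |  36 | eeef
  26 |  37 | eef
  27 |  38 | ef
  28 |  23 | efdgaafadeebfeeef
  29 |  18 | egbebefdgaafadeebfeeef
  30 |  39 | f
  31 |  29 | fadeebfeeef
  32 |  10 | fdacedbgegbebefdgaafadeebfeeef
  33 |  24 | fdgaafadeebfeeef
  34 |   6 | fecffdacedbgegbebefdgaafadeebfeeef
  35 |  35 | feeef
  36 |   9 | ffdacedbgegbebefdgaafadeebfeeef
  37 |  26 | gaafadeebfeeef
  38 |  19 | gbebefdgaafadeebfeeef
  39 |  17 | gegbebefdgaafadeebfeeef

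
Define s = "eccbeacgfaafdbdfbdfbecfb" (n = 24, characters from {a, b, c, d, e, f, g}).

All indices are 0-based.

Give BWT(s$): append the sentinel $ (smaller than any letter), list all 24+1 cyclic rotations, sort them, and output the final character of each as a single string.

rank  rotation                   last
    0  $eccbeacgfaafdbdfbdfbecfb  b
    1  aafdbdfbdfbecfb$eccbeacgf  f
    2  acgfaafdbdfbdfbecfb$eccbe  e
    3  afdbdfbdfbecfb$eccbeacgfa  a
    4  b$eccbeacgfaafdbdfbdfbecf  f
    5  bdfbdfbecfb$eccbeacgfaafd  d
    6  bdfbecfb$eccbeacgfaafdbdf  f
    7  beacgfaafdbdfbdfbecfb$ecc  c
    8  becfb$eccbeacgfaafdbdfbdf  f
    9  cbeacgfaafdbdfbdfbecfb$ec  c
   10  ccbeacgfaafdbdfbdfbecfb$e  e
   11  cfb$eccbeacgfaafdbdfbdfbe  e
   12  cgfaafdbdfbdfbecfb$eccbea  a
   13  dbdfbdfbecfb$eccbeacgfaaf  f
   14  dfbdfbecfb$eccbeacgfaafdb  b
   15  dfbecfb$eccbeacgfaafdbdfb  b
   16  eacgfaafdbdfbdfbecfb$eccb  b
   17  eccbeacgfaafdbdfbdfbecfb$  $
   18  ecfb$eccbeacgfaafdbdfbdfb  b
   19  faafdbdfbdfbecfb$eccbeacg  g
   20  fb$eccbeacgfaafdbdfbdfbec  c
   21  fbdfbecfb$eccbeacgfaafdbd  d
   22  fbecfb$eccbeacgfaafdbdfbd  d
   23  fdbdfbdfbecfb$eccbeacgfaa  a
   24  gfaafdbdfbdfbecfb$eccbeac  c

bfeafdfcfceeafbbb$bgcddac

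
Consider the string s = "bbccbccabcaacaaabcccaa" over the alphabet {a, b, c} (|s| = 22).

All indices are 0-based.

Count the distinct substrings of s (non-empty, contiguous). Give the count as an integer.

215

sorted suffixes:
  #0 SA[0]=21  'a'
  #1 SA[1]=20  'aa'
  #2 SA[2]=13  'aaabcccaa'
  #3 SA[3]=14  'aabcccaa'
  #4 SA[4]=10  'aacaaabcccaa'
  #5 SA[5]=7  'abcaacaaabcccaa'
  #6 SA[6]=15  'abcccaa'
  #7 SA[7]=11  'acaaabcccaa'
  #8 SA[8]=0  'bbccbccabcaacaaabcccaa'
  #9 SA[9]=8  'bcaacaaabcccaa'
  #10 SA[10]=4  'bccabcaacaaabcccaa'
  #11 SA[11]=1  'bccbccabcaacaaabcccaa'
  #12 SA[12]=16  'bcccaa'
  #13 SA[13]=19  'caa'
  #14 SA[14]=12  'caaabcccaa'
  #15 SA[15]=9  'caacaaabcccaa'
  #16 SA[16]=6  'cabcaacaaabcccaa'
  #17 SA[17]=3  'cbccabcaacaaabcccaa'
  #18 SA[18]=18  'ccaa'
  #19 SA[19]=5  'ccabcaacaaabcccaa'
  #20 SA[20]=2  'ccbccabcaacaaabcccaa'
  #21 SA[21]=17  'cccaa'

SA = [21, 20, 13, 14, 10, 7, 15, 11, 0, 8, 4, 1, 16, 19, 12, 9, 6, 3, 18, 5, 2, 17]
i: (SA[i-1],SA[i]) lcp shared
  1: (21,20) 1 'a'
  2: (20,13) 2 'aa'
  3: (13,14) 2 'aa'
  4: (14,10) 2 'aa'
  5: (10,7) 1 'a'
  6: (7,15) 3 'abc'
  7: (15,11) 1 'a'
  8: (11,0) 0 ''
  9: (0,8) 1 'b'
  10: (8,4) 2 'bc'
  11: (4,1) 3 'bcc'
  12: (1,16) 3 'bcc'
  13: (16,19) 0 ''
  14: (19,12) 3 'caa'
  15: (12,9) 3 'caa'
  16: (9,6) 2 'ca'
  17: (6,3) 1 'c'
  18: (3,18) 1 'c'
  19: (18,5) 3 'cca'
  20: (5,2) 2 'cc'
  21: (2,17) 2 'cc'

n(n+1)/2 = 22·23/2 = 253
Σ LCP = 0 + 1 + 2 + 2 + 2 + 1 + 3 + 1 + 0 + 1 + 2 + 3 + 3 + 0 + 3 + 3 + 2 + 1 + 1 + 3 + 2 + 2 = 38
distinct = 253 − 38 = 215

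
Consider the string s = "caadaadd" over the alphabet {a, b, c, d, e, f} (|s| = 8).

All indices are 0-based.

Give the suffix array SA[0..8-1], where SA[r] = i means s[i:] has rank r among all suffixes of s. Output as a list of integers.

[1, 4, 2, 5, 0, 7, 3, 6]

sorted suffixes:
  #0 SA[0]=1  'aadaadd'
  #1 SA[1]=4  'aadd'
  #2 SA[2]=2  'adaadd'
  #3 SA[3]=5  'add'
  #4 SA[4]=0  'caadaadd'
  #5 SA[5]=7  'd'
  #6 SA[6]=3  'daadd'
  #7 SA[7]=6  'dd'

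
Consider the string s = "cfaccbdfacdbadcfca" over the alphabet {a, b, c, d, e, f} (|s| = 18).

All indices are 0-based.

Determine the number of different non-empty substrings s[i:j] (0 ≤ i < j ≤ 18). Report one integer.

154

rank→(start, suffix):
  0 → (17, 'a')
  1 → (2, 'accbdfacdbadcfca')
  2 → (8, 'acdbadcfca')
  3 → (12, 'adcfca')
  4 → (11, 'badcfca')
  5 → (5, 'bdfacdbadcfca')
  6 → (16, 'ca')
  7 → (4, 'cbdfacdbadcfca')
  8 → (3, 'ccbdfacdbadcfca')
  9 → (9, 'cdbadcfca')
  10 → (0, 'cfaccbdfacdbadcfca')
  11 → (14, 'cfca')
  12 → (10, 'dbadcfca')
  13 → (13, 'dcfca')
  14 → (6, 'dfacdbadcfca')
  15 → (1, 'faccbdfacdbadcfca')
  16 → (7, 'facdbadcfca')
  17 → (15, 'fca')

SA = [17, 2, 8, 12, 11, 5, 16, 4, 3, 9, 0, 14, 10, 13, 6, 1, 7, 15]
i: (SA[i-1],SA[i]) lcp shared
  1: (17,2) 1 'a'
  2: (2,8) 2 'ac'
  3: (8,12) 1 'a'
  4: (12,11) 0 ''
  5: (11,5) 1 'b'
  6: (5,16) 0 ''
  7: (16,4) 1 'c'
  8: (4,3) 1 'c'
  9: (3,9) 1 'c'
  10: (9,0) 1 'c'
  11: (0,14) 2 'cf'
  12: (14,10) 0 ''
  13: (10,13) 1 'd'
  14: (13,6) 1 'd'
  15: (6,1) 0 ''
  16: (1,7) 3 'fac'
  17: (7,15) 1 'f'

n(n+1)/2 = 18·19/2 = 171
Σ LCP = 0 + 1 + 2 + 1 + 0 + 1 + 0 + 1 + 1 + 1 + 1 + 2 + 0 + 1 + 1 + 0 + 3 + 1 = 17
distinct = 171 − 17 = 154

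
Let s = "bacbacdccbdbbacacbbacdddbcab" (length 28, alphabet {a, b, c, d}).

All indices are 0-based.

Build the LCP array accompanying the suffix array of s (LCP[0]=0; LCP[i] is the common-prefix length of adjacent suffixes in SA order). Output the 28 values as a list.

[0, 1, 2, 3, 2, 3, 0, 1, 3, 3, 4, 1, 4, 1, 1, 0, 2, 1, 2, 2, 1, 1, 2, 0, 2, 1, 1, 2]

rank→(start, suffix):
  0 → (26, 'ab')
  1 → (13, 'acacbbacdddbcab')
  2 → (1, 'acbacdccbdbbacacbbacdddbcab')
  3 → (15, 'acbbacdddbcab')
  4 → (4, 'acdccbdbbacacbbacdddbcab')
  5 → (19, 'acdddbcab')
  6 → (27, 'b')
  7 → (12, 'bacacbbacdddbcab')
  8 → (0, 'bacbacdccbdbbacacbbacdddbcab')
  9 → (3, 'bacdccbdbbacacbbacdddbcab')
  10 → (18, 'bacdddbcab')
  11 → (11, 'bbacacbbacdddbcab')
  12 → (17, 'bbacdddbcab')
  13 → (24, 'bcab')
  14 → (9, 'bdbbacacbbacdddbcab')
  15 → (25, 'cab')
  16 → (14, 'cacbbacdddbcab')
  17 → (2, 'cbacdccbdbbacacbbacdddbcab')
  18 → (16, 'cbbacdddbcab')
  19 → (8, 'cbdbbacacbbacdddbcab')
  20 → (7, 'ccbdbbacacbbacdddbcab')
  21 → (5, 'cdccbdbbacacbbacdddbcab')
  22 → (20, 'cdddbcab')
  23 → (10, 'dbbacacbbacdddbcab')
  24 → (23, 'dbcab')
  25 → (6, 'dccbdbbacacbbacdddbcab')
  26 → (22, 'ddbcab')
  27 → (21, 'dddbcab')

SA = [26, 13, 1, 15, 4, 19, 27, 12, 0, 3, 18, 11, 17, 24, 9, 25, 14, 2, 16, 8, 7, 5, 20, 10, 23, 6, 22, 21]
i: (SA[i-1],SA[i]) lcp shared
  1: (26,13) 1 'a'
  2: (13,1) 2 'ac'
  3: (1,15) 3 'acb'
  4: (15,4) 2 'ac'
  5: (4,19) 3 'acd'
  6: (19,27) 0 ''
  7: (27,12) 1 'b'
  8: (12,0) 3 'bac'
  9: (0,3) 3 'bac'
  10: (3,18) 4 'bacd'
  11: (18,11) 1 'b'
  12: (11,17) 4 'bbac'
  13: (17,24) 1 'b'
  14: (24,9) 1 'b'
  15: (9,25) 0 ''
  16: (25,14) 2 'ca'
  17: (14,2) 1 'c'
  18: (2,16) 2 'cb'
  19: (16,8) 2 'cb'
  20: (8,7) 1 'c'
  21: (7,5) 1 'c'
  22: (5,20) 2 'cd'
  23: (20,10) 0 ''
  24: (10,23) 2 'db'
  25: (23,6) 1 'd'
  26: (6,22) 1 'd'
  27: (22,21) 2 'dd'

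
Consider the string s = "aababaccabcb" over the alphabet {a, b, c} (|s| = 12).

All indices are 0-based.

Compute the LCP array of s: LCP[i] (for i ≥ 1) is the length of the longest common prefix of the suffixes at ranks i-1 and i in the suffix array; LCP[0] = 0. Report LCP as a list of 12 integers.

sorted suffixes:
  #0 SA[0]=0  'aababaccabcb'
  #1 SA[1]=1  'ababaccabcb'
  #2 SA[2]=3  'abaccabcb'
  #3 SA[3]=8  'abcb'
  #4 SA[4]=5  'accabcb'
  #5 SA[5]=11  'b'
  #6 SA[6]=2  'babaccabcb'
  #7 SA[7]=4  'baccabcb'
  #8 SA[8]=9  'bcb'
  #9 SA[9]=7  'cabcb'
  #10 SA[10]=10  'cb'
  #11 SA[11]=6  'ccabcb'

SA = [0, 1, 3, 8, 5, 11, 2, 4, 9, 7, 10, 6]
[i] adj suffixes → lcp
  [1] 0/1 → 1 ('a')
  [2] 1/3 → 3 ('aba')
  [3] 3/8 → 2 ('ab')
  [4] 8/5 → 1 ('a')
  [5] 5/11 → 0 ('')
  [6] 11/2 → 1 ('b')
  [7] 2/4 → 2 ('ba')
  [8] 4/9 → 1 ('b')
  [9] 9/7 → 0 ('')
  [10] 7/10 → 1 ('c')
  [11] 10/6 → 1 ('c')

[0, 1, 3, 2, 1, 0, 1, 2, 1, 0, 1, 1]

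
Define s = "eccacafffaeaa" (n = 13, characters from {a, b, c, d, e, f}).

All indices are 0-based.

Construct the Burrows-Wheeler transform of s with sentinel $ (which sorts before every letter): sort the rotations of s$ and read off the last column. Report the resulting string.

aaecfccaea$ffa

rank  rotation        last
    0  $eccacafffaeaa  a
    1  a$eccacafffaea  a
    2  aa$eccacafffae  e
    3  acafffaeaa$ecc  c
    4  aeaa$eccacafff  f
    5  afffaeaa$eccac  c
    6  cacafffaeaa$ec  c
    7  cafffaeaa$ecca  a
    8  ccacafffaeaa$e  e
    9  eaa$eccacafffa  a
   10  eccacafffaeaa$  $
   11  faeaa$eccacaff  f
   12  ffaeaa$eccacaf  f
   13  fffaeaa$eccaca  a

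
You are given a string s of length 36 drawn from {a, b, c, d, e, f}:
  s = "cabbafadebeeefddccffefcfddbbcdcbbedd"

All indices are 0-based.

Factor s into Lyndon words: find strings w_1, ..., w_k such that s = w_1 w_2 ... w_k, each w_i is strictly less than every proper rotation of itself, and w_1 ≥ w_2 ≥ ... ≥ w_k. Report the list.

["c", "abbafadebeeefddccffefcfddbbcdcbbedd"]

emit factor 1: 'c' (i=0, period=1)
emit factor 2: 'abbafadebeeefddccffefcfddbbcdcbbedd' (i=1, period=35)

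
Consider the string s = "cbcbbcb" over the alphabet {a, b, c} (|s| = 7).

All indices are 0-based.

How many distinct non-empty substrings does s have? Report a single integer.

rank→(start, suffix):
  0 → (6, 'b')
  1 → (3, 'bbcb')
  2 → (4, 'bcb')
  3 → (1, 'bcbbcb')
  4 → (5, 'cb')
  5 → (2, 'cbbcb')
  6 → (0, 'cbcbbcb')

SA = [6, 3, 4, 1, 5, 2, 0]
i: (SA[i-1],SA[i]) lcp shared
  1: (6,3) 1 'b'
  2: (3,4) 1 'b'
  3: (4,1) 3 'bcb'
  4: (1,5) 0 ''
  5: (5,2) 2 'cb'
  6: (2,0) 2 'cb'

n(n+1)/2 = 7·8/2 = 28
Σ LCP = 0 + 1 + 1 + 3 + 0 + 2 + 2 = 9
distinct = 28 − 9 = 19

19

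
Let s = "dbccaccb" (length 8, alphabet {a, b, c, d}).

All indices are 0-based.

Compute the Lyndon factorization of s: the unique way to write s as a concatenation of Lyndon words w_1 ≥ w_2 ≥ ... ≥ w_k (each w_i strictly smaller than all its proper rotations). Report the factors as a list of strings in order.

["d", "bcc", "accb"]

emit factor 1: 'd' (i=0, period=1)
emit factor 2: 'bcc' (i=1, period=3)
emit factor 3: 'accb' (i=4, period=4)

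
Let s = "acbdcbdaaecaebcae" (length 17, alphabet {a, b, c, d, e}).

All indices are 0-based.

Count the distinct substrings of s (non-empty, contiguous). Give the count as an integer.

134

rank | idx | suffix
   0 |   7 | aaecaebcae
   1 |   0 | acbdcbdaaecaebcae
   2 |  15 | ae
   3 |  11 | aebcae
   4 |   8 | aecaebcae
   5 |  13 | bcae
   6 |   5 | bdaaecaebcae
   7 |   2 | bdcbdaaecaebcae
   8 |  14 | cae
   9 |  10 | caebcae
  10 |   4 | cbdaaecaebcae
  11 |   1 | cbdcbdaaecaebcae
  12 |   6 | daaecaebcae
  13 |   3 | dcbdaaecaebcae
  14 |  16 | e
  15 |  12 | ebcae
  16 |   9 | ecaebcae

SA = [7, 0, 15, 11, 8, 13, 5, 2, 14, 10, 4, 1, 6, 3, 16, 12, 9]
[i] adj suffixes → lcp
  [1] 7/0 → 1 ('a')
  [2] 0/15 → 1 ('a')
  [3] 15/11 → 2 ('ae')
  [4] 11/8 → 2 ('ae')
  [5] 8/13 → 0 ('')
  [6] 13/5 → 1 ('b')
  [7] 5/2 → 2 ('bd')
  [8] 2/14 → 0 ('')
  [9] 14/10 → 3 ('cae')
  [10] 10/4 → 1 ('c')
  [11] 4/1 → 3 ('cbd')
  [12] 1/6 → 0 ('')
  [13] 6/3 → 1 ('d')
  [14] 3/16 → 0 ('')
  [15] 16/12 → 1 ('e')
  [16] 12/9 → 1 ('e')

n(n+1)/2 = 17·18/2 = 153
Σ LCP = 0 + 1 + 1 + 2 + 2 + 0 + 1 + 2 + 0 + 3 + 1 + 3 + 0 + 1 + 0 + 1 + 1 = 19
distinct = 153 − 19 = 134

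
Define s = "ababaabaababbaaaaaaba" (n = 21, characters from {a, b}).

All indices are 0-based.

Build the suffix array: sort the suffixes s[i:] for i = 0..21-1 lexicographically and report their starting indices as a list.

rank | idx | suffix
   0 |  20 | a
   1 |  13 | aaaaaaba
   2 |  14 | aaaaaba
   3 |  15 | aaaaba
   4 |  16 | aaaba
   5 |  17 | aaba
   6 |   4 | aabaababbaaaaaaba
   7 |   7 | aababbaaaaaaba
   8 |  18 | aba
   9 |   2 | abaabaababbaaaaaaba
  10 |   5 | abaababbaaaaaaba
  11 |   0 | ababaabaababbaaaaaaba
  12 |   8 | ababbaaaaaaba
  13 |  10 | abbaaaaaaba
  14 |  19 | ba
  15 |  12 | baaaaaaba
  16 |   3 | baabaababbaaaaaaba
  17 |   6 | baababbaaaaaaba
  18 |   1 | babaabaababbaaaaaaba
  19 |   9 | babbaaaaaaba
  20 |  11 | bbaaaaaaba

[20, 13, 14, 15, 16, 17, 4, 7, 18, 2, 5, 0, 8, 10, 19, 12, 3, 6, 1, 9, 11]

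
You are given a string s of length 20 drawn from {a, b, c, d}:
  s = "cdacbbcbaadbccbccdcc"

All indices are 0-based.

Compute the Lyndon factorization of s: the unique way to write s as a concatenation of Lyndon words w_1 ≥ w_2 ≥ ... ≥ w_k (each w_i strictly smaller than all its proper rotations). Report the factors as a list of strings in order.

emit factor 1: 'cd' (i=0, period=2)
emit factor 2: 'acbbcb' (i=2, period=6)
emit factor 3: 'aadbccbccdcc' (i=8, period=12)

["cd", "acbbcb", "aadbccbccdcc"]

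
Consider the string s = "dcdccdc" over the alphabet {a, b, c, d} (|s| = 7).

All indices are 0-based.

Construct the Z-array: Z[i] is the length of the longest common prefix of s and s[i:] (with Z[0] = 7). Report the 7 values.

[7, 0, 2, 0, 0, 2, 0]

Z[0]=7
i=1: fresh scan; Z[1]=0
i=2: fresh scan; Z[2]=2 scan→box=[2,4)
i=3: min(r-i=1, Z[1]=0)=0; Z[3]=0
i=4: fresh scan; Z[4]=0
i=5: fresh scan; Z[5]=2 scan→box=[5,7)
i=6: min(r-i=1, Z[1]=0)=0; Z[6]=0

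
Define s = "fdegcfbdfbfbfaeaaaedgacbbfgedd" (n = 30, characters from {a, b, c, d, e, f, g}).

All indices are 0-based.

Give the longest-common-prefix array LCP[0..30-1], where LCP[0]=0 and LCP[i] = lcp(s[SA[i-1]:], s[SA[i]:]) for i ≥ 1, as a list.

[0, 2, 1, 1, 2, 0, 1, 1, 2, 2, 0, 1, 0, 1, 1, 1, 1, 0, 1, 2, 1, 0, 1, 2, 3, 1, 1, 0, 1, 1]

sorted suffixes:
  #0 SA[0]=15  'aaaedgacbbfgedd'
  #1 SA[1]=16  'aaedgacbbfgedd'
  #2 SA[2]=21  'acbbfgedd'
  #3 SA[3]=13  'aeaaaedgacbbfgedd'
  #4 SA[4]=17  'aedgacbbfgedd'
  #5 SA[5]=23  'bbfgedd'
  #6 SA[6]=6  'bdfbfbfaeaaaedgacbbfgedd'
  #7 SA[7]=11  'bfaeaaaedgacbbfgedd'
  #8 SA[8]=9  'bfbfaeaaaedgacbbfgedd'
  #9 SA[9]=24  'bfgedd'
  #10 SA[10]=22  'cbbfgedd'
  #11 SA[11]=4  'cfbdfbfbfaeaaaedgacbbfgedd'
  #12 SA[12]=29  'd'
  #13 SA[13]=28  'dd'
  #14 SA[14]=1  'degcfbdfbfbfaeaaaedgacbbfgedd'
  #15 SA[15]=7  'dfbfbfaeaaaedgacbbfgedd'
  #16 SA[16]=19  'dgacbbfgedd'
  #17 SA[17]=14  'eaaaedgacbbfgedd'
  #18 SA[18]=27  'edd'
  #19 SA[19]=18  'edgacbbfgedd'
  #20 SA[20]=2  'egcfbdfbfbfaeaaaedgacbbfgedd'
  #21 SA[21]=12  'faeaaaedgacbbfgedd'
  #22 SA[22]=5  'fbdfbfbfaeaaaedgacbbfgedd'
  #23 SA[23]=10  'fbfaeaaaedgacbbfgedd'
  #24 SA[24]=8  'fbfbfaeaaaedgacbbfgedd'
  #25 SA[25]=0  'fdegcfbdfbfbfaeaaaedgacbbfgedd'
  #26 SA[26]=25  'fgedd'
  #27 SA[27]=20  'gacbbfgedd'
  #28 SA[28]=3  'gcfbdfbfbfaeaaaedgacbbfgedd'
  #29 SA[29]=26  'gedd'

SA = [15, 16, 21, 13, 17, 23, 6, 11, 9, 24, 22, 4, 29, 28, 1, 7, 19, 14, 27, 18, 2, 12, 5, 10, 8, 0, 25, 20, 3, 26]
[i] adj suffixes → lcp
  [1] 15/16 → 2 ('aa')
  [2] 16/21 → 1 ('a')
  [3] 21/13 → 1 ('a')
  [4] 13/17 → 2 ('ae')
  [5] 17/23 → 0 ('')
  [6] 23/6 → 1 ('b')
  [7] 6/11 → 1 ('b')
  [8] 11/9 → 2 ('bf')
  [9] 9/24 → 2 ('bf')
  [10] 24/22 → 0 ('')
  [11] 22/4 → 1 ('c')
  [12] 4/29 → 0 ('')
  [13] 29/28 → 1 ('d')
  [14] 28/1 → 1 ('d')
  [15] 1/7 → 1 ('d')
  [16] 7/19 → 1 ('d')
  [17] 19/14 → 0 ('')
  [18] 14/27 → 1 ('e')
  [19] 27/18 → 2 ('ed')
  [20] 18/2 → 1 ('e')
  [21] 2/12 → 0 ('')
  [22] 12/5 → 1 ('f')
  [23] 5/10 → 2 ('fb')
  [24] 10/8 → 3 ('fbf')
  [25] 8/0 → 1 ('f')
  [26] 0/25 → 1 ('f')
  [27] 25/20 → 0 ('')
  [28] 20/3 → 1 ('g')
  [29] 3/26 → 1 ('g')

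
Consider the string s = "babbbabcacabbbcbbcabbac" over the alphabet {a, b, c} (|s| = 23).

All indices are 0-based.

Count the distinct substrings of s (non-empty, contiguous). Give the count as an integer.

rank | idx | suffix
   0 |  18 | abbac
   1 |   1 | abbbabcacabbbcbbcabbac
   2 |  10 | abbbcbbcabbac
   3 |   5 | abcacabbbcbbcabbac
   4 |  21 | ac
   5 |   8 | acabbbcbbcabbac
   6 |   0 | babbbabcacabbbcbbcabbac
   7 |   4 | babcacabbbcbbcabbac
   8 |  20 | bac
   9 |   3 | bbabcacabbbcbbcabbac
  10 |  19 | bbac
  11 |   2 | bbbabcacabbbcbbcabbac
  12 |  11 | bbbcbbcabbac
  13 |  15 | bbcabbac
  14 |  12 | bbcbbcabbac
  15 |  16 | bcabbac
  16 |   6 | bcacabbbcbbcabbac
  17 |  13 | bcbbcabbac
  18 |  22 | c
  19 |  17 | cabbac
  20 |   9 | cabbbcbbcabbac
  21 |   7 | cacabbbcbbcabbac
  22 |  14 | cbbcabbac

SA = [18, 1, 10, 5, 21, 8, 0, 4, 20, 3, 19, 2, 11, 15, 12, 16, 6, 13, 22, 17, 9, 7, 14]
rank  pair      lcp
   1  s[18:],s[1:]  3  'abb'
   2  s[1:],s[10:]  4  'abbb'
   3  s[10:],s[5:]  2  'ab'
   4  s[5:],s[21:]  1  'a'
   5  s[21:],s[8:]  2  'ac'
   6  s[8:],s[0:]  0  ''
   7  s[0:],s[4:]  3  'bab'
   8  s[4:],s[20:]  2  'ba'
   9  s[20:],s[3:]  1  'b'
  10  s[3:],s[19:]  3  'bba'
  11  s[19:],s[2:]  2  'bb'
  12  s[2:],s[11:]  3  'bbb'
  13  s[11:],s[15:]  2  'bb'
  14  s[15:],s[12:]  3  'bbc'
  15  s[12:],s[16:]  1  'b'
  16  s[16:],s[6:]  3  'bca'
  17  s[6:],s[13:]  2  'bc'
  18  s[13:],s[22:]  0  ''
  19  s[22:],s[17:]  1  'c'
  20  s[17:],s[9:]  4  'cabb'
  21  s[9:],s[7:]  2  'ca'
  22  s[7:],s[14:]  1  'c'

n(n+1)/2 = 23·24/2 = 276
Σ LCP = 0 + 3 + 4 + 2 + 1 + 2 + 0 + 3 + 2 + 1 + 3 + 2 + 3 + 2 + 3 + 1 + 3 + 2 + 0 + 1 + 4 + 2 + 1 = 45
distinct = 276 − 45 = 231

231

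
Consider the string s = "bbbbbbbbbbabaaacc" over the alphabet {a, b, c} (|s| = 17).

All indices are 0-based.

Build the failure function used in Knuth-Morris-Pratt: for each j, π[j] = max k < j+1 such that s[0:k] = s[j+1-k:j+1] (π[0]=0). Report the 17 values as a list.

[0, 1, 2, 3, 4, 5, 6, 7, 8, 9, 0, 1, 0, 0, 0, 0, 0]

π[0] = 0
j=1 s[j]='b': π[1]=1 (border 'b')
j=2 s[j]='b': π[2]=2 (border 'bb')
j=3 s[j]='b': π[3]=3 (border 'bbb')
j=4 s[j]='b': π[4]=4 (border 'bbbb')
j=5 s[j]='b': π[5]=5 (border 'bbbbb')
j=6 s[j]='b': π[6]=6 (border 'bbbbbb')
j=7 s[j]='b': π[7]=7 (border 'bbbbbbb')
j=8 s[j]='b': π[8]=8 (border 'bbbbbbbb')
j=9 s[j]='b': π[9]=9 (border 'bbbbbbbbb')
j=10 s[j]='a': k: 9→8→7→6→5→4→3→2→1→0; π[10]=0 (border '')
j=11 s[j]='b': π[11]=1 (border 'b')
j=12 s[j]='a': k: 1→0; π[12]=0 (border '')
j=13 s[j]='a': π[13]=0 (border '')
j=14 s[j]='a': π[14]=0 (border '')
j=15 s[j]='c': π[15]=0 (border '')
j=16 s[j]='c': π[16]=0 (border '')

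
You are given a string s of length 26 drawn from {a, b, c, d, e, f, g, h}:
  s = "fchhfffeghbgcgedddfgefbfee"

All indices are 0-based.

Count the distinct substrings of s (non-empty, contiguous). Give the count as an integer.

rank→(start, suffix):
  0 → (22, 'bfee')
  1 → (10, 'bgcgedddfgefbfee')
  2 → (12, 'cgedddfgefbfee')
  3 → (1, 'chhfffeghbgcgedddfgefbfee')
  4 → (15, 'dddfgefbfee')
  5 → (16, 'ddfgefbfee')
  6 → (17, 'dfgefbfee')
  7 → (25, 'e')
  8 → (14, 'edddfgefbfee')
  9 → (24, 'ee')
  10 → (20, 'efbfee')
  11 → (7, 'eghbgcgedddfgefbfee')
  12 → (21, 'fbfee')
  13 → (0, 'fchhfffeghbgcgedddfgefbfee')
  14 → (23, 'fee')
  15 → (6, 'feghbgcgedddfgefbfee')
  16 → (5, 'ffeghbgcgedddfgefbfee')
  17 → (4, 'fffeghbgcgedddfgefbfee')
  18 → (18, 'fgefbfee')
  19 → (11, 'gcgedddfgefbfee')
  20 → (13, 'gedddfgefbfee')
  21 → (19, 'gefbfee')
  22 → (8, 'ghbgcgedddfgefbfee')
  23 → (9, 'hbgcgedddfgefbfee')
  24 → (3, 'hfffeghbgcgedddfgefbfee')
  25 → (2, 'hhfffeghbgcgedddfgefbfee')

SA = [22, 10, 12, 1, 15, 16, 17, 25, 14, 24, 20, 7, 21, 0, 23, 6, 5, 4, 18, 11, 13, 19, 8, 9, 3, 2]
[i] adj suffixes → lcp
  [1] 22/10 → 1 ('b')
  [2] 10/12 → 0 ('')
  [3] 12/1 → 1 ('c')
  [4] 1/15 → 0 ('')
  [5] 15/16 → 2 ('dd')
  [6] 16/17 → 1 ('d')
  [7] 17/25 → 0 ('')
  [8] 25/14 → 1 ('e')
  [9] 14/24 → 1 ('e')
  [10] 24/20 → 1 ('e')
  [11] 20/7 → 1 ('e')
  [12] 7/21 → 0 ('')
  [13] 21/0 → 1 ('f')
  [14] 0/23 → 1 ('f')
  [15] 23/6 → 2 ('fe')
  [16] 6/5 → 1 ('f')
  [17] 5/4 → 2 ('ff')
  [18] 4/18 → 1 ('f')
  [19] 18/11 → 0 ('')
  [20] 11/13 → 1 ('g')
  [21] 13/19 → 2 ('ge')
  [22] 19/8 → 1 ('g')
  [23] 8/9 → 0 ('')
  [24] 9/3 → 1 ('h')
  [25] 3/2 → 1 ('h')

n(n+1)/2 = 26·27/2 = 351
Σ LCP = 0 + 1 + 0 + 1 + 0 + 2 + 1 + 0 + 1 + 1 + 1 + 1 + 0 + 1 + 1 + 2 + 1 + 2 + 1 + 0 + 1 + 2 + 1 + 0 + 1 + 1 = 23
distinct = 351 − 23 = 328

328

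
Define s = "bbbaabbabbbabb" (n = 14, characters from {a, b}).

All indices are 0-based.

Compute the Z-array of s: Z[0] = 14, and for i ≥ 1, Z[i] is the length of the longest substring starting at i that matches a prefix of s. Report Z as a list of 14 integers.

[14, 2, 1, 0, 0, 2, 1, 0, 4, 2, 1, 0, 2, 1]

Z[0]=14
i=1: i≥r, start 0; Z[1]=2 grow→box=[1,3)
i=2: min(r-i=1, Z[1]=2)=1; Z[2]=1
i=3: i≥r, start 0; Z[3]=0
i=4: i≥r, start 0; Z[4]=0
i=5: i≥r, start 0; Z[5]=2 grow→box=[5,7)
i=6: min(r-i=1, Z[1]=2)=1; Z[6]=1
i=7: i≥r, start 0; Z[7]=0
i=8: i≥r, start 0; Z[8]=4 grow→box=[8,12)
i=9: min(r-i=3, Z[1]=2)=2; Z[9]=2
i=10: min(r-i=2, Z[2]=1)=1; Z[10]=1
i=11: min(r-i=1, Z[3]=0)=0; Z[11]=0
i=12: i≥r, start 0; Z[12]=2 grow→box=[12,14)
i=13: min(r-i=1, Z[1]=2)=1; Z[13]=1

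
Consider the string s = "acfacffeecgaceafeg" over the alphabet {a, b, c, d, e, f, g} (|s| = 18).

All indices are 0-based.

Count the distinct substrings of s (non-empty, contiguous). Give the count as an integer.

153

sorted suffixes:
  #0 SA[0]=11  'aceafeg'
  #1 SA[1]=0  'acfacffeecgaceafeg'
  #2 SA[2]=3  'acffeecgaceafeg'
  #3 SA[3]=14  'afeg'
  #4 SA[4]=12  'ceafeg'
  #5 SA[5]=1  'cfacffeecgaceafeg'
  #6 SA[6]=4  'cffeecgaceafeg'
  #7 SA[7]=9  'cgaceafeg'
  #8 SA[8]=13  'eafeg'
  #9 SA[9]=8  'ecgaceafeg'
  #10 SA[10]=7  'eecgaceafeg'
  #11 SA[11]=16  'eg'
  #12 SA[12]=2  'facffeecgaceafeg'
  #13 SA[13]=6  'feecgaceafeg'
  #14 SA[14]=15  'feg'
  #15 SA[15]=5  'ffeecgaceafeg'
  #16 SA[16]=17  'g'
  #17 SA[17]=10  'gaceafeg'

SA = [11, 0, 3, 14, 12, 1, 4, 9, 13, 8, 7, 16, 2, 6, 15, 5, 17, 10]
[i] adj suffixes → lcp
  [1] 11/0 → 2 ('ac')
  [2] 0/3 → 3 ('acf')
  [3] 3/14 → 1 ('a')
  [4] 14/12 → 0 ('')
  [5] 12/1 → 1 ('c')
  [6] 1/4 → 2 ('cf')
  [7] 4/9 → 1 ('c')
  [8] 9/13 → 0 ('')
  [9] 13/8 → 1 ('e')
  [10] 8/7 → 1 ('e')
  [11] 7/16 → 1 ('e')
  [12] 16/2 → 0 ('')
  [13] 2/6 → 1 ('f')
  [14] 6/15 → 2 ('fe')
  [15] 15/5 → 1 ('f')
  [16] 5/17 → 0 ('')
  [17] 17/10 → 1 ('g')

n(n+1)/2 = 18·19/2 = 171
Σ LCP = 0 + 2 + 3 + 1 + 0 + 1 + 2 + 1 + 0 + 1 + 1 + 1 + 0 + 1 + 2 + 1 + 0 + 1 = 18
distinct = 171 − 18 = 153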